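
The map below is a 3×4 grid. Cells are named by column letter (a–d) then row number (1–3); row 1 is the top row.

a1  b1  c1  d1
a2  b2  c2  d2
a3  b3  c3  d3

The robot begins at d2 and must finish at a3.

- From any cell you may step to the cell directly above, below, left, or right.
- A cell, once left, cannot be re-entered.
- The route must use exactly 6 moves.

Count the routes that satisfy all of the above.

Need simple routes of exactly 6 moves from d2 to a3 (Manhattan distance 4, so 1 moves are spent on a detour and 1 undoing it).
Branch systematically from the start, pruning whenever the remaining move budget drops below the Manhattan distance to a3 or differs from it in parity. Grouping the completions by first move — via d1: 6; via d3: 3; via c2: 5 — and summing: 6 + 3 + 5 = 14.
That gives 14 routes.

14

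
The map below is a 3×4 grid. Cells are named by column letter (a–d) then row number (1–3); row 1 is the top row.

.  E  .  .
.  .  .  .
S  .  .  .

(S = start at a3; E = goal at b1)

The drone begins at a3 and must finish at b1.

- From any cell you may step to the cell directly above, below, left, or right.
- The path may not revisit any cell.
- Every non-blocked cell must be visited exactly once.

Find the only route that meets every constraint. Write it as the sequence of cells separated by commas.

a3, b3, c3, d3, d2, d1, c1, c2, b2, a2, a1, b1

Need to visit all 12 open cells exactly once, starting at a3 and ending at b1.
Cell d3 has only two open neighbours (d2 and c3), so the path must pass straight through it: one of those is the cell it's entered from and the other is where it exits.
Route from a3: right 3 to d3, up 2 to d1, left 1 to c1, down 1 to c2, left 2 to a2, up 1 to a1, right 1 to b1 — 11 moves in all.
Check: all 12 open cells covered.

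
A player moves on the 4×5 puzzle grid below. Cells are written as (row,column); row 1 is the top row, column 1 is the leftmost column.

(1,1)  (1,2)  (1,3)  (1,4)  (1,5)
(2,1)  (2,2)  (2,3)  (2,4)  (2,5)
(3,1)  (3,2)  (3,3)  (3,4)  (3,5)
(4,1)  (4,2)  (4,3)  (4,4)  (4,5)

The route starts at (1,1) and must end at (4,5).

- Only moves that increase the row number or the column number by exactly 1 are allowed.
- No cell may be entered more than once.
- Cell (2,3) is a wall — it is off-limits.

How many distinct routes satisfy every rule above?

17

A right/down-only route from (1,1) to (4,5) makes exactly 3 down-moves and 4 right-moves in some order.
With no other constraints that would be C(7,3) = 35 routes.
Subtract routes through each blocked cell (inclusion–exclusion for overlaps): − through (2,3): 18 → 17.
That gives 17 routes.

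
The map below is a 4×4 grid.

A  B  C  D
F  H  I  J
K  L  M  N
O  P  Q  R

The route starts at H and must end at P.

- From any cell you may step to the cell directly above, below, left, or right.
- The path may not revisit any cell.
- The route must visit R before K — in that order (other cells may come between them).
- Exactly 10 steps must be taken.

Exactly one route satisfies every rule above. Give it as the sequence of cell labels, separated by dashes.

H - I - J - N - R - Q - M - L - K - O - P

The waypoints must appear in the order R, K, with no cell reused.
Route from H: right 2 to J, down 2 to R, left 1 to Q, up 1 to M, left 2 to K, down 1 to O, right 1 to P — 10 moves in all.
Check: order respected (R at step 4, K at step 8); 10 moves as required.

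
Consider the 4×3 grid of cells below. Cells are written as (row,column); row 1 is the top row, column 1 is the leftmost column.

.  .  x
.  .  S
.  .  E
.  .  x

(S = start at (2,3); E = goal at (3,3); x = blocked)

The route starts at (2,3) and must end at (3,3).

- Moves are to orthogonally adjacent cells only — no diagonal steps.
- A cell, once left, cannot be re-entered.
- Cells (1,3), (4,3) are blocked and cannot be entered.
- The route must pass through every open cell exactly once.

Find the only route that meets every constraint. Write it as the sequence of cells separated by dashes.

Need to visit all 10 open cells exactly once, starting at (2,3) and ending at (3,3).
Cell (4,2) has only two open neighbours ((3,2) and (4,1)), so the path must pass straight through it: one of those is the cell it's entered from and the other is where it exits.
Route from (2,3): left to (2,2), up to (1,2), left to (1,1), 3× down (reaching (4,1)), right to (4,2), up to (3,2), right to (3,3) — 9 moves in all.
Check: all 10 open cells covered.

(2,3) - (2,2) - (1,2) - (1,1) - (2,1) - (3,1) - (4,1) - (4,2) - (3,2) - (3,3)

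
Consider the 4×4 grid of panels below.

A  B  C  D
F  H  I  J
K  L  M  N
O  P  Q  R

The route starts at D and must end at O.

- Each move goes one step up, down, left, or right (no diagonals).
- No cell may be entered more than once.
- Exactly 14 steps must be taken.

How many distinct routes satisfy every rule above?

Need simple routes of exactly 14 moves from D to O (Manhattan distance 6, so 4 moves are spent on a detour and 4 undoing it).
Branch systematically from the start, pruning whenever the remaining move budget drops below the Manhattan distance to O or differs from it in parity. Grouping the completions by first move — via J: 16; via C: 16 — and summing: 16 + 16 = 32.
That gives 32 routes.

32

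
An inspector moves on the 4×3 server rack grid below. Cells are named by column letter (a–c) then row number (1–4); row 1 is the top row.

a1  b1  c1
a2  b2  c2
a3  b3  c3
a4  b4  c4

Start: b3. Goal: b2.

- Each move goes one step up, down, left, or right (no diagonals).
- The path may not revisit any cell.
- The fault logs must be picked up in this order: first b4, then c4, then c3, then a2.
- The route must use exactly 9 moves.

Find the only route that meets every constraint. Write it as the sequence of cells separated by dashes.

The waypoints must appear in the order b4, c4, c3, a2, with no cell reused.
Route from b3: down 1 to b4, right 1 to c4, up 3 to c1, left 2 to a1, down 1 to a2, right 1 to b2 — 9 moves in all.
Check: order respected (b4 at step 1, c4 at step 2, c3 at step 3, a2 at step 8); 9 moves as required.

b3 - b4 - c4 - c3 - c2 - c1 - b1 - a1 - a2 - b2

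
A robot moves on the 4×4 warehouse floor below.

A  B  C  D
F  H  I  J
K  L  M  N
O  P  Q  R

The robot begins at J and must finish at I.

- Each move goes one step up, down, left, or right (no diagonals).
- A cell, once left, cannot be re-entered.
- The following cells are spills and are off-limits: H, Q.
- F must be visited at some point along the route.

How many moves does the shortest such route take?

9

Any route passes through F somewhere between J and I. Summing Manhattan distances along the two legs (J → F → I) gives a lower bound of 3 + 2 = 5 moves.
That bound ignores the blocked cells. Measuring each leg by the fewest moves that actually steer around them (J→F: 5; F→I: 4) raises the lower bound to 9.
A route of 9 moves exists: J → D → C → B → A → F → K → L → M → I.
Since 9 matches that lower bound, it is optimal.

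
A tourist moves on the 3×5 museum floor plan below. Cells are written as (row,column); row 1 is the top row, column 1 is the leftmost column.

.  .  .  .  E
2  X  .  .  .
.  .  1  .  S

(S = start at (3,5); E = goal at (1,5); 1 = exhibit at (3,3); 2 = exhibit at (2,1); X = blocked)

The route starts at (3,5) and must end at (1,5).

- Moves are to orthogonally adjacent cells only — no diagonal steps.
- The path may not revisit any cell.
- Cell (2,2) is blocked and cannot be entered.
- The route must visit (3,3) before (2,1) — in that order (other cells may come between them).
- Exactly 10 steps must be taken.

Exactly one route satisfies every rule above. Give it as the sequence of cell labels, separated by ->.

The waypoints must appear in the order (3,3), (2,1), with no cell reused.
Route from (3,5): 4× left (reaching (3,1)), 2× up (reaching (1,1)), 4× right (reaching (1,5)) — 10 moves in all.
Check: order respected (1 at step 2, 2 at step 5); 10 moves as required.

(3,5) -> (3,4) -> (3,3) -> (3,2) -> (3,1) -> (2,1) -> (1,1) -> (1,2) -> (1,3) -> (1,4) -> (1,5)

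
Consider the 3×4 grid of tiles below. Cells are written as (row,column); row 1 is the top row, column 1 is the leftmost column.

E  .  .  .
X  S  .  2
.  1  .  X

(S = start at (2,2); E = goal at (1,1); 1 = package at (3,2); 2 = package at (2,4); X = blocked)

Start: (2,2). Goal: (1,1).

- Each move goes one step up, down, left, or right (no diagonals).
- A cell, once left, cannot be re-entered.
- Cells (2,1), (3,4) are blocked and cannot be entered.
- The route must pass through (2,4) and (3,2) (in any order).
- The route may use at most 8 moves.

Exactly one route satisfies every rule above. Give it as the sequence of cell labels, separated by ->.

(2,2) -> (3,2) -> (3,3) -> (2,3) -> (2,4) -> (1,4) -> (1,3) -> (1,2) -> (1,1)

Any route must reach (2,4) and (3,2) and still end at (1,1) within 8 moves, so the order of the required stops is forced.
Route from (2,2): down to (3,2), right to (3,3), up to (2,3), right to (2,4), up to (1,4), 3× left (reaching (1,1)) — 8 moves in all.
Check: all required cells visited; 8 ≤ 8 moves.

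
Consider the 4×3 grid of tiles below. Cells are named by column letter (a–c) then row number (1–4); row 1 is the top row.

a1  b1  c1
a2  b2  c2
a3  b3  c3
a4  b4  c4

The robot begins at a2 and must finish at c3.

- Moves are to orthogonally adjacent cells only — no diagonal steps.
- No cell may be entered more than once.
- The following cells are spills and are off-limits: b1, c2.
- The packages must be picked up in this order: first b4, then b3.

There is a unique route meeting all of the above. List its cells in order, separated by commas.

The waypoints must appear in the order b4, b3, with no cell reused.
Route from a2: down 2 to a4, right 1 to b4, up 1 to b3, right 1 to c3 — 5 moves in all.
Check: order respected (b4 at step 3, b3 at step 4).

a2, a3, a4, b4, b3, c3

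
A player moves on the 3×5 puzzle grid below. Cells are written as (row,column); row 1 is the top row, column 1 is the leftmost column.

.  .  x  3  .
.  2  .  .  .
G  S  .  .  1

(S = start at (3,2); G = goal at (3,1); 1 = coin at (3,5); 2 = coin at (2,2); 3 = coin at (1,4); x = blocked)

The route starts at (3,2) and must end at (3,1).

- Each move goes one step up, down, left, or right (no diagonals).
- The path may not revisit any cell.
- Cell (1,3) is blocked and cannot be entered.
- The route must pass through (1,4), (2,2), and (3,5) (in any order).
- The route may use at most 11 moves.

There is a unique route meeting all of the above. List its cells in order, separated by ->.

The 11-move cap with required stops at (1,4), (2,2), (3,5) leaves no slack for detours.
Route from (3,2): right 3 to (3,5), up 2 to (1,5), left 1 to (1,4), down 1 to (2,4), left 3 to (2,1), down 1 to (3,1) — 11 moves in all.
Check: all required cells visited; 11 ≤ 11 moves.

(3,2) -> (3,3) -> (3,4) -> (3,5) -> (2,5) -> (1,5) -> (1,4) -> (2,4) -> (2,3) -> (2,2) -> (2,1) -> (3,1)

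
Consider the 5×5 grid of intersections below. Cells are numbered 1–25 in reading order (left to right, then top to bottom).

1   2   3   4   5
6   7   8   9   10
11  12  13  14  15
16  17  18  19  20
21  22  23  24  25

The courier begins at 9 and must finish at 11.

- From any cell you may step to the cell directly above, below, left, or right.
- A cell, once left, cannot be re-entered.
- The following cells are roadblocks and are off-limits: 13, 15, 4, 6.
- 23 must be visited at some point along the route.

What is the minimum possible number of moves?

Any route passes through 23 somewhere between 9 and 11. Summing Manhattan distances along the two legs (9 → 23 → 11) gives a lower bound of 4 + 4 = 8 moves.
A route of 8 moves achieves this: 9 → 14 → 19 → 24 → 23 → 18 → 17 → 12 → 11.
Since 8 matches the lower bound, it is optimal.

8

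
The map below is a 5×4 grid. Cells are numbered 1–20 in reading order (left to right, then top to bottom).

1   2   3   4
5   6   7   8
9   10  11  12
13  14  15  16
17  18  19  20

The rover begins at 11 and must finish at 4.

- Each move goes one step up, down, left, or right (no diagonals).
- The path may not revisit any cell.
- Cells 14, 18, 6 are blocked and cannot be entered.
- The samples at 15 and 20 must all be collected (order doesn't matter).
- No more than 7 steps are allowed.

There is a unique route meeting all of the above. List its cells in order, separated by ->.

11 -> 15 -> 19 -> 20 -> 16 -> 12 -> 8 -> 4

The 7-move cap with required stops at 15, 20 leaves no slack for detours.
Route from 11: 2× down (reaching 19), right to 20, 4× up (reaching 4) — 7 moves in all.
Check: all required cells visited; 7 ≤ 7 moves.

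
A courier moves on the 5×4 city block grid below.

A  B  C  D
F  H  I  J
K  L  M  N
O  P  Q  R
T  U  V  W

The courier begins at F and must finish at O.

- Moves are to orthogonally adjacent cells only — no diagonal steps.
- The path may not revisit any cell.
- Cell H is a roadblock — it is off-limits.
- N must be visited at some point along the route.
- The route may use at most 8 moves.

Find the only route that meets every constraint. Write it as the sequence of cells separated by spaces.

The budget equals the shortest possible length, so every move has to be on a shortest route through the required cells.
Route from F: down to K, 3× right (reaching N), down to R, 3× left (reaching O) — 8 moves in all.
Check: all required cells visited; 8 ≤ 8 moves.

F K L M N R Q P O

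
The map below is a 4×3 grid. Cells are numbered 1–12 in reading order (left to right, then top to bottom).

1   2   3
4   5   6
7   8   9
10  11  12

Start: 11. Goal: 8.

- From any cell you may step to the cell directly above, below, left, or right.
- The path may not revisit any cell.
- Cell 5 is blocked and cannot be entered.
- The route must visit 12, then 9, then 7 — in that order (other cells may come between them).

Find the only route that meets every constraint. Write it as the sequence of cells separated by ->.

The waypoints must appear in the order 12, 9, 7, with no cell reused.
Route from 11: right 1 to 12, up 3 to 3, left 2 to 1, down 2 to 7, right 1 to 8 — 9 moves in all.
Check: order respected (12 at step 1, 9 at step 2, 7 at step 8).

11 -> 12 -> 9 -> 6 -> 3 -> 2 -> 1 -> 4 -> 7 -> 8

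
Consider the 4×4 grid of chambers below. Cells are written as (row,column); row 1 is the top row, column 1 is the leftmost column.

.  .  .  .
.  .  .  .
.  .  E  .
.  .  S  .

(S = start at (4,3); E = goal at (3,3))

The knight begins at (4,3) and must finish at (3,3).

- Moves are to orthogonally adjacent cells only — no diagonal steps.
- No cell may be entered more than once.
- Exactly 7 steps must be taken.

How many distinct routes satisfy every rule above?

Need simple routes of exactly 7 moves from (4,3) to (3,3) (Manhattan distance 1, so 3 moves are spent on a detour and 3 undoing it).
Enumerating: (4,3) (4,2) (3,2) (2,2) (1,2) (1,3) (2,3) (3,3) | (4,3) (4,2) (3,2) (2,2) (2,3) (2,4) (3,4) (3,3) | (4,3) (4,2) (3,2) (3,1) (2,1) (2,2) (2,3) (3,3) | (4,3) (4,2) (4,1) (3,1) (2,1) (2,2) (3,2) (3,3) | (4,3) (4,2) (4,1) (3,1) (2,1) (2,2) (2,3) (3,3) | (4,3) (4,2) (4,1) (3,1) (3,2) (2,2) (2,3) (3,3) | (4,3) (4,4) (3,4) (2,4) (1,4) (1,3) (2,3) (3,3) | (4,3) (4,4) (3,4) (2,4) (2,3) (2,2) (3,2) (3,3).
That gives 8 routes.

8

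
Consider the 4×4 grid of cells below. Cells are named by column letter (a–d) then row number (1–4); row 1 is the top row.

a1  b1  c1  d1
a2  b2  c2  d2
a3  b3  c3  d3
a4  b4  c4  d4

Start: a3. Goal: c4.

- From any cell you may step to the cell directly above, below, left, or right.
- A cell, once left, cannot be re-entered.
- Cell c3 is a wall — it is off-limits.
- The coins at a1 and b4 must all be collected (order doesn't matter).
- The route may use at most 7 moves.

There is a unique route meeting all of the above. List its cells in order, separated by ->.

Any route must reach a1 and b4 and still end at c4 within 7 moves, so the order of the required stops is forced.
Route from a3: up 2 to a1, right 1 to b1, down 3 to b4, right 1 to c4 — 7 moves in all.
Check: all required cells visited; 7 ≤ 7 moves.

a3 -> a2 -> a1 -> b1 -> b2 -> b3 -> b4 -> c4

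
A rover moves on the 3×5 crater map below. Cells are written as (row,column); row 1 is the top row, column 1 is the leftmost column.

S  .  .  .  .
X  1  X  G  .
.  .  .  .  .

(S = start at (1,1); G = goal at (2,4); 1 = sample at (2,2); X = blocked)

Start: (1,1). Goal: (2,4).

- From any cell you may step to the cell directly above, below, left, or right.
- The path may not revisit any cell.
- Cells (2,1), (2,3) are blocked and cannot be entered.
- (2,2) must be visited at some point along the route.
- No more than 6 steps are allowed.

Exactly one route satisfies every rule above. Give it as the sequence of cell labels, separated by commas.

(1,1), (1,2), (2,2), (3,2), (3,3), (3,4), (2,4)

The budget equals the shortest possible length, so every move has to be on a shortest route through the required cells.
Route from (1,1): right 1 to (1,2), down 2 to (3,2), right 2 to (3,4), up 1 to (2,4) — 6 moves in all.
Check: all required cells visited; 6 ≤ 6 moves.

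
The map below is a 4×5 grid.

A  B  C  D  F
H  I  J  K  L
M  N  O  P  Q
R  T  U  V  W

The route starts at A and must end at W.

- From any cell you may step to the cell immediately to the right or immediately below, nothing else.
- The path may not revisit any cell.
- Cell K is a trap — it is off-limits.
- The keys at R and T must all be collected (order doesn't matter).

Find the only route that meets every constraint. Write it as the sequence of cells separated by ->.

A -> H -> M -> R -> T -> U -> V -> W

Moves only go right or down, so the column and row indices never decrease.
Route from A: 3× down (reaching R), 4× right (reaching W) — 7 moves in all.
Check: all required cells visited.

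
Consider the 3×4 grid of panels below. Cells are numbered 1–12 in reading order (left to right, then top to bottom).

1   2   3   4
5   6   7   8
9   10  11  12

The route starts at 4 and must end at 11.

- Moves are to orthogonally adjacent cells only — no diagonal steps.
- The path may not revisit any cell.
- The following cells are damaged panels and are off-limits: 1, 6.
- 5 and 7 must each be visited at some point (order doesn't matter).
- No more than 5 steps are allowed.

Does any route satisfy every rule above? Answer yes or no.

5 must be visited but has only one open neighbour (9), and it is neither the start nor the goal — the route would have to enter and leave through 9, re-entering it.

no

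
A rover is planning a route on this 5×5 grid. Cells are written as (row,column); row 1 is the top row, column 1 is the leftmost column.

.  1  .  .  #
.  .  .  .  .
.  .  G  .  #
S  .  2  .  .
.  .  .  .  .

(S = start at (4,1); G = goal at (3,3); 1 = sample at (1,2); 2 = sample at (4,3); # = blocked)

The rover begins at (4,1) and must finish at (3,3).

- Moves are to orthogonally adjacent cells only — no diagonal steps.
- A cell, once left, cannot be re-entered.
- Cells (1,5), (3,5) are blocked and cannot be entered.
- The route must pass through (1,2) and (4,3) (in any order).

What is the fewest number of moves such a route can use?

Any route passes through (1,2) and (4,3) in some order between (4,1) and (3,3). Summing Manhattan distances along each leg and taking the cheapest ordering ((4,1) → (1,2) → (4,3) → (3,3)) gives a lower bound of 4 + 4 + 1 = 9 moves.
A route of 9 moves achieves this: (4,1) → (3,1) → (2,1) → (1,1) → (1,2) → (2,2) → (3,2) → (4,2) → (4,3) → (3,3).
Since 9 matches the lower bound, it is optimal.

9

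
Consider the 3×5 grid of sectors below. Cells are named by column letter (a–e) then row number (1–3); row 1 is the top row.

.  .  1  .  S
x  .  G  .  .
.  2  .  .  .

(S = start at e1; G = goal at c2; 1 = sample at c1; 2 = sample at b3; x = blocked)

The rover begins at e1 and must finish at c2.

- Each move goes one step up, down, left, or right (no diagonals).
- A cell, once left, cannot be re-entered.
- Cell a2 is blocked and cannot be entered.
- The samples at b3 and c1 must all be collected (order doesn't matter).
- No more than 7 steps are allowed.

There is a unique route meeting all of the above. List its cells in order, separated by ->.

The budget equals the shortest possible length, so every move has to be on a shortest route through the required cells.
Route from e1: 3× left (reaching b1), 2× down (reaching b3), right to c3, up to c2 — 7 moves in all.
Check: all required cells visited; 7 ≤ 7 moves.

e1 -> d1 -> c1 -> b1 -> b2 -> b3 -> c3 -> c2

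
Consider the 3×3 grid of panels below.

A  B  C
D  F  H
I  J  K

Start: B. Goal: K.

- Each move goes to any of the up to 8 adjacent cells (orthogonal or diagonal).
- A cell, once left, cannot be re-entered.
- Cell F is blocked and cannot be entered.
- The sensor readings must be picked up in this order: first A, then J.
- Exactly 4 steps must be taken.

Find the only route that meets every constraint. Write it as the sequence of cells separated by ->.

The waypoints must appear in the order A, J, with no cell reused.
Route from B: left to A, down to D, down-right to J, right to K — 4 moves in all.
Check: order respected (A at step 1, J at step 3); 4 moves as required.

B -> A -> D -> J -> K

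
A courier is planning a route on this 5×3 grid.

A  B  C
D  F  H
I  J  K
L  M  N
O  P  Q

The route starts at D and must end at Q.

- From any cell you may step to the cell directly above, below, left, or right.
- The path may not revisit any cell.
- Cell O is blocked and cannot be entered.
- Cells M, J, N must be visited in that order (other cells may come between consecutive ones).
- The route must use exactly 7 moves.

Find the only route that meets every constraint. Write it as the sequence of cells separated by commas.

D, I, L, M, J, K, N, Q

The waypoints must appear in the order M, J, N, with no cell reused.
Route from D: 2× down (reaching L), right to M, up to J, right to K, 2× down (reaching Q) — 7 moves in all.
Check: order respected (M at step 3, J at step 4, N at step 6); 7 moves as required.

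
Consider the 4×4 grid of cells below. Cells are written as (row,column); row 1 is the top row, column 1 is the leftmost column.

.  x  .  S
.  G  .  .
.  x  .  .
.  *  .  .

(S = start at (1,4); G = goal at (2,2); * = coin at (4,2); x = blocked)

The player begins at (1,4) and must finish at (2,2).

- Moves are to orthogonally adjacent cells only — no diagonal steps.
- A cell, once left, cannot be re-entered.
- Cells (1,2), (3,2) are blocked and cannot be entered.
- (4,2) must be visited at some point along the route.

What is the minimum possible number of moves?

9

Any route passes through (4,2) somewhere between (1,4) and (2,2). Summing Manhattan distances along the two legs ((1,4) → (4,2) → (2,2)) gives a lower bound of 5 + 2 = 7 moves.
That bound ignores the blocked cells. Measuring each leg by the fewest moves that actually steer around them ((1,4)→(4,2): 5; (4,2)→(2,2): 4) raises the lower bound to 9.
A route of 9 moves exists: (1,4) → (2,4) → (3,4) → (4,4) → (4,3) → (4,2) → (4,1) → (3,1) → (2,1) → (2,2).
Since 9 matches that lower bound, it is optimal.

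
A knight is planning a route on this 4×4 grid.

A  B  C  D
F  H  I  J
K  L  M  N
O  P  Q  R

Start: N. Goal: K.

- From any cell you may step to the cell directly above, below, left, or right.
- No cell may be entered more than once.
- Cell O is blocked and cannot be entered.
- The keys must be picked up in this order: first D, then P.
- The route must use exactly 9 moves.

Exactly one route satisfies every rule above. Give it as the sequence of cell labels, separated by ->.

N -> J -> D -> C -> I -> M -> Q -> P -> L -> K

The waypoints must appear in the order D, P, with no cell reused.
Route from N: up 2 to D, left 1 to C, down 3 to Q, left 1 to P, up 1 to L, left 1 to K — 9 moves in all.
Check: order respected (D at step 2, P at step 7); 9 moves as required.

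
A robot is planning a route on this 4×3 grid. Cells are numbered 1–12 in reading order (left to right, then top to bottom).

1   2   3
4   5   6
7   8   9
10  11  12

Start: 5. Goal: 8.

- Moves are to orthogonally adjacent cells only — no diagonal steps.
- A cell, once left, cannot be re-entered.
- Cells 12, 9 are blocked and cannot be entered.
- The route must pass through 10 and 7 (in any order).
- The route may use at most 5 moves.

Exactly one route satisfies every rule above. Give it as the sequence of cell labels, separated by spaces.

5 4 7 10 11 8

Any route must reach 10 and 7 and still end at 8 within 5 moves, so the order of the required stops is forced.
Route from 5: left to 4, 2× down (reaching 10), right to 11, up to 8 — 5 moves in all.
Check: all required cells visited; 5 ≤ 5 moves.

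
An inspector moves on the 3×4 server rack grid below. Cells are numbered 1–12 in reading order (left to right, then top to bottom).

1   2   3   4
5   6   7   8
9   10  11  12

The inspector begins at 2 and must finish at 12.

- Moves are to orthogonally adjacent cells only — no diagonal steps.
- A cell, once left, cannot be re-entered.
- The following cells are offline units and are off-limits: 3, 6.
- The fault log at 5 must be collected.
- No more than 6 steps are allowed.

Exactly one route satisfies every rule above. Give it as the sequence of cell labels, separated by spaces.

The 6-move cap with required stops at 5 leaves no slack for detours.
Route from 2: left 1 to 1, down 2 to 9, right 3 to 12 — 6 moves in all.
Check: all required cells visited; 6 ≤ 6 moves.

2 1 5 9 10 11 12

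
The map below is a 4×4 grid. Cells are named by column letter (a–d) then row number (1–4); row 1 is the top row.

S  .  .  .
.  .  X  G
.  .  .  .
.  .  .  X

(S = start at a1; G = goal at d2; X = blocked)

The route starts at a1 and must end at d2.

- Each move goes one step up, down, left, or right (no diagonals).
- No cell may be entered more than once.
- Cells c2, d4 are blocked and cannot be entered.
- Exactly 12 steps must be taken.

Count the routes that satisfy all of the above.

Need simple routes of exactly 12 moves from a1 to d2 (Manhattan distance 4, so 4 moves are spent on a detour and 4 undoing it).
Enumerating: a1 a2 a3 a4 b4 c4 c3 b3 b2 b1 c1 d1 d2.
That gives 1 route.

1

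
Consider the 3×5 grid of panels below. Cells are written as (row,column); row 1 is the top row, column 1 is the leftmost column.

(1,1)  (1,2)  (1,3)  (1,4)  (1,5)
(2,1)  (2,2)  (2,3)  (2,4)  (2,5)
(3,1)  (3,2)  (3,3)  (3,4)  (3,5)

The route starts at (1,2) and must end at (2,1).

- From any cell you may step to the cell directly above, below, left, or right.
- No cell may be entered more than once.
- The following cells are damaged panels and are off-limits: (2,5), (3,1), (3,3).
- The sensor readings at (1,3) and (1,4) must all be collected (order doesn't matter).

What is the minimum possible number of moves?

6

Any route passes through (1,3) and (1,4) in some order between (1,2) and (2,1). Summing Manhattan distances along each leg and taking the cheapest ordering ((1,2) → (1,3) → (1,4) → (2,1)) gives a lower bound of 1 + 1 + 4 = 6 moves.
A route of 6 moves achieves this: (1,2) → (1,3) → (1,4) → (2,4) → (2,3) → (2,2) → (2,1).
Since 6 matches the lower bound, it is optimal.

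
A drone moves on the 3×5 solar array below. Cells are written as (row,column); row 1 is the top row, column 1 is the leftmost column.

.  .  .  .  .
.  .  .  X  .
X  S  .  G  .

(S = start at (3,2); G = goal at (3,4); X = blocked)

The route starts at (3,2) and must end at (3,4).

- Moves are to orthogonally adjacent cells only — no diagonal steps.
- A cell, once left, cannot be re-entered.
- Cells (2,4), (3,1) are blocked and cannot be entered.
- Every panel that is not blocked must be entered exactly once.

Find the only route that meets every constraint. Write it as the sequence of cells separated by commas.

Need to visit all 13 open cells exactly once, starting at (3,2) and ending at (3,4).
Cell (2,1) has only two open neighbours ((1,1) and (2,2)), so the path must pass straight through it: one of those is the cell it's entered from and the other is where it exits.
Route from (3,2): right 1 to (3,3), up 1 to (2,3), left 2 to (2,1), up 1 to (1,1), right 4 to (1,5), down 2 to (3,5), left 1 to (3,4) — 12 moves in all.
Check: all 13 open cells covered.

(3,2), (3,3), (2,3), (2,2), (2,1), (1,1), (1,2), (1,3), (1,4), (1,5), (2,5), (3,5), (3,4)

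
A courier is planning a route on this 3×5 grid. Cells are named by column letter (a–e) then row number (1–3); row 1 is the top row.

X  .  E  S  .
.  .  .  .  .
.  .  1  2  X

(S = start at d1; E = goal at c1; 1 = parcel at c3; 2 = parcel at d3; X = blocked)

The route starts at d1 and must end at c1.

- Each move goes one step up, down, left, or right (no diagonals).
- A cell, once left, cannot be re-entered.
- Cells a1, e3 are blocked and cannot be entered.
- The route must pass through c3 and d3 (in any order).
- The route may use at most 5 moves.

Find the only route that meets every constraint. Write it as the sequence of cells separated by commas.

The 5-move cap with required stops at c3, d3 leaves no slack for detours.
Route from d1: 2× down (reaching d3), left to c3, 2× up (reaching c1) — 5 moves in all.
Check: all required cells visited; 5 ≤ 5 moves.

d1, d2, d3, c3, c2, c1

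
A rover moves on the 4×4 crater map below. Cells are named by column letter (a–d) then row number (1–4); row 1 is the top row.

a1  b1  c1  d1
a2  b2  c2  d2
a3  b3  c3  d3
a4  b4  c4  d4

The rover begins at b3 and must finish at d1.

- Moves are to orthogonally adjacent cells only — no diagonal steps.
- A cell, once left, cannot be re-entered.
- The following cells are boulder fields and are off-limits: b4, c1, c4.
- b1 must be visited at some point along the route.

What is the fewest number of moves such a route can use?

Any route passes through b1 somewhere between b3 and d1. Summing Manhattan distances along the two legs (b3 → b1 → d1) gives a lower bound of 2 + 2 = 4 moves.
That bound ignores the blocked cells. Measuring each leg by the fewest moves that actually steer around them (b3→b1: 2; b1→d1: 4) raises the lower bound to 6.
The shortest route satisfying every rule uses 8 moves: b3 → a3 → a2 → a1 → b1 → b2 → c2 → d2 → d1.
The bound of 6 isn't tight here; checking systematically, no route of length 6 through 7 satisfies every constraint, so 8 is the minimum.

8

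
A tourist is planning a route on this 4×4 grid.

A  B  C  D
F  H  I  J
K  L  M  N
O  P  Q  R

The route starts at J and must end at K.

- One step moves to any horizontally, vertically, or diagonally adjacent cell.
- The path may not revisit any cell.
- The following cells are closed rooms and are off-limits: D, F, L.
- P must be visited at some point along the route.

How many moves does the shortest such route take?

3

Any route passes through P somewhere between J and K. Summing Chebyshev distances along the two legs (J → P → K) gives a lower bound of 2 + 1 = 3 moves.
A route of 3 moves achieves this: J → M → P → K.
Since 3 matches the lower bound, it is optimal.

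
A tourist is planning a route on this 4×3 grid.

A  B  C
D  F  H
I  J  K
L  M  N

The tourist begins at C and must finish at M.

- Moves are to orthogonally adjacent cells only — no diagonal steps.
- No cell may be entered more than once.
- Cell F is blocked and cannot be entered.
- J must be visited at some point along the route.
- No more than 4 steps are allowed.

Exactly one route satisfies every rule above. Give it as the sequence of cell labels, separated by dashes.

The 4-move cap with required stops at J leaves no slack for detours.
Route from C: down 2 to K, left 1 to J, down 1 to M — 4 moves in all.
Check: all required cells visited; 4 ≤ 4 moves.

C - H - K - J - M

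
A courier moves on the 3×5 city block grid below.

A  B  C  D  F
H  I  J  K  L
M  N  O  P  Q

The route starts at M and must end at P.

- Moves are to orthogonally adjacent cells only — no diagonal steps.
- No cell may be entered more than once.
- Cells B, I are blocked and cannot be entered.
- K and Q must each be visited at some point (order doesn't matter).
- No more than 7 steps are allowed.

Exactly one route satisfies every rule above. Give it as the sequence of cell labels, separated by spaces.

M N O J K L Q P

The 7-move cap with required stops at K, Q leaves no slack for detours.
Route from M: 2× right (reaching O), up to J, 2× right (reaching L), down to Q, left to P — 7 moves in all.
Check: all required cells visited; 7 ≤ 7 moves.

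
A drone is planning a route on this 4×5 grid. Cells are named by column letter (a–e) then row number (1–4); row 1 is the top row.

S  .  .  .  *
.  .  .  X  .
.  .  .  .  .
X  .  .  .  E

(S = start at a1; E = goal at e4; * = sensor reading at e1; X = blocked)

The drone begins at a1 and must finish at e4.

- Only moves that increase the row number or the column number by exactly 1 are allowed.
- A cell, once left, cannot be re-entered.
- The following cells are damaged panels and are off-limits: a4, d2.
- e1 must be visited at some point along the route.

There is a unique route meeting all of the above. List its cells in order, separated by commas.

Moves only go right or down, so the column and row indices never decrease.
Route from a1: 4× right (reaching e1), 3× down (reaching e4) — 7 moves in all.
Check: all required cells visited.

a1, b1, c1, d1, e1, e2, e3, e4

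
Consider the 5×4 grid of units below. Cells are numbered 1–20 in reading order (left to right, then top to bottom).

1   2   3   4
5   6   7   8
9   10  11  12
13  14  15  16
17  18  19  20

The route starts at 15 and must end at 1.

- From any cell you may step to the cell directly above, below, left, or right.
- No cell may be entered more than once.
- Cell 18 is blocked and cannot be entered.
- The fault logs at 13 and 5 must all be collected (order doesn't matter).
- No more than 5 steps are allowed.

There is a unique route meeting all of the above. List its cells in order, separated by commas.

The budget equals the shortest possible length, so every move has to be on a shortest route through the required cells.
Route from 15: 2× left (reaching 13), 3× up (reaching 1) — 5 moves in all.
Check: all required cells visited; 5 ≤ 5 moves.

15, 14, 13, 9, 5, 1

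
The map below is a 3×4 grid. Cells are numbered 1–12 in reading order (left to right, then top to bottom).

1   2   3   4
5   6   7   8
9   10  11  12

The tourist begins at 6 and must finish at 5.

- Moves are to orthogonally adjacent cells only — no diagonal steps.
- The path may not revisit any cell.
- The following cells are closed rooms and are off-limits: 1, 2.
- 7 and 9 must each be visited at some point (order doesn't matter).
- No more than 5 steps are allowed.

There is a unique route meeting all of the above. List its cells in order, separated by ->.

The budget equals the shortest possible length, so every move has to be on a shortest route through the required cells.
Route from 6: right 1 to 7, down 1 to 11, left 2 to 9, up 1 to 5 — 5 moves in all.
Check: all required cells visited; 5 ≤ 5 moves.

6 -> 7 -> 11 -> 10 -> 9 -> 5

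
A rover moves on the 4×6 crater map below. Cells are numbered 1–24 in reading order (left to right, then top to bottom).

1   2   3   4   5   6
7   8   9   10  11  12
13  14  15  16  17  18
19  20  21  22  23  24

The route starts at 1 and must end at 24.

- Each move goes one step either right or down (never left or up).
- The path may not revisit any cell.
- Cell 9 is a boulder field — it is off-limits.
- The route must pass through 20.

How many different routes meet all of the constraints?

A right/down-only route from 1 to 24 makes exactly 3 down-moves and 5 right-moves in some order.
With no other constraints that would be C(8,3) = 56 routes.
Split at 20 and multiply the segment counts (each segment already excludes blocked cells): 1→20: 4; 20→24: 1; product = 4.
That gives 4 routes.

4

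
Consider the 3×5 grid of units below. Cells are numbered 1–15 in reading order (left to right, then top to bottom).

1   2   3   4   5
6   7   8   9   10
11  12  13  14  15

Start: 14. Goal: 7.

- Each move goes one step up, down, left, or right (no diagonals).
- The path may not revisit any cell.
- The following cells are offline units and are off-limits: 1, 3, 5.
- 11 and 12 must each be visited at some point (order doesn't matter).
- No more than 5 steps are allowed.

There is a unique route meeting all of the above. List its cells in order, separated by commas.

14, 13, 12, 11, 6, 7

Any route must reach 11 and 12 and still end at 7 within 5 moves, so the order of the required stops is forced.
Route from 14: 3× left (reaching 11), up to 6, right to 7 — 5 moves in all.
Check: all required cells visited; 5 ≤ 5 moves.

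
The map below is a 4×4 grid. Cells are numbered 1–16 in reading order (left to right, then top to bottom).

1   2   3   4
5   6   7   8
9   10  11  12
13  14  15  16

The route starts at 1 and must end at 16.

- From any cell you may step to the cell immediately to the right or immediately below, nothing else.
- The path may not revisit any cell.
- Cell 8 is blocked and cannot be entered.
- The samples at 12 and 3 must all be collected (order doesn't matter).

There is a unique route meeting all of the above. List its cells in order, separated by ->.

Moves only go right or down, so the column and row indices never decrease.
Route from 1: right 2 to 3, down 2 to 11, right 1 to 12, down 1 to 16 — 6 moves in all.
Check: all required cells visited.

1 -> 2 -> 3 -> 7 -> 11 -> 12 -> 16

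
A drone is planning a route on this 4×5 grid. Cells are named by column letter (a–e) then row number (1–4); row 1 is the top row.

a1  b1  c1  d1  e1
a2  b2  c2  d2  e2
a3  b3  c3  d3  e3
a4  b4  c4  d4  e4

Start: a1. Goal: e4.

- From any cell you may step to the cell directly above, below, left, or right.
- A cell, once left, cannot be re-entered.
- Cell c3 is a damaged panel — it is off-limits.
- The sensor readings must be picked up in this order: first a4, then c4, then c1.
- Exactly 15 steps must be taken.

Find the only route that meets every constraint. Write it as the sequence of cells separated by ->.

a1 -> a2 -> a3 -> a4 -> b4 -> c4 -> d4 -> d3 -> d2 -> c2 -> c1 -> d1 -> e1 -> e2 -> e3 -> e4

The waypoints must appear in the order a4, c4, c1, with no cell reused.
Route from a1: down 3 to a4, right 3 to d4, up 2 to d2, left 1 to c2, up 1 to c1, right 2 to e1, down 3 to e4 — 15 moves in all.
Check: order respected (a4 at step 3, c4 at step 5, c1 at step 10); 15 moves as required.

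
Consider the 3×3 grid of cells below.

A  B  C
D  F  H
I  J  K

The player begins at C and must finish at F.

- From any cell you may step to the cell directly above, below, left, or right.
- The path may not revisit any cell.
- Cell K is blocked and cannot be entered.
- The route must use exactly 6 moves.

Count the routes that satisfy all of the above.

1

Need simple routes of exactly 6 moves from C to F (Manhattan distance 2, so 2 moves are spent on a detour and 2 undoing it).
Enumerating: C B A D I J F.
That gives 1 route.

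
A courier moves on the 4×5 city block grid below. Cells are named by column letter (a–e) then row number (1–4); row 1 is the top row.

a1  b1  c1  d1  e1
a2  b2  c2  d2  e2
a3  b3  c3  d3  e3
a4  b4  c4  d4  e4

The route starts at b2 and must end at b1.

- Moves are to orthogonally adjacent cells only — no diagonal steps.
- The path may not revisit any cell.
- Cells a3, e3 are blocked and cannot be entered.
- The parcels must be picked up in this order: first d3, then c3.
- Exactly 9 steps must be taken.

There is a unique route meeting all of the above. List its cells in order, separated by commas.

b2, b3, b4, c4, d4, d3, c3, c2, c1, b1

The waypoints must appear in the order d3, c3, with no cell reused.
Route from b2: down 2 to b4, right 2 to d4, up 1 to d3, left 1 to c3, up 2 to c1, left 1 to b1 — 9 moves in all.
Check: order respected (d3 at step 5, c3 at step 6); 9 moves as required.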